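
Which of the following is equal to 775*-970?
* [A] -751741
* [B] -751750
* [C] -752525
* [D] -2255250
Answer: B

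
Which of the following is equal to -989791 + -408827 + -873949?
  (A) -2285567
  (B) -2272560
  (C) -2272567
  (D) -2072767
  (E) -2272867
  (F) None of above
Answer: C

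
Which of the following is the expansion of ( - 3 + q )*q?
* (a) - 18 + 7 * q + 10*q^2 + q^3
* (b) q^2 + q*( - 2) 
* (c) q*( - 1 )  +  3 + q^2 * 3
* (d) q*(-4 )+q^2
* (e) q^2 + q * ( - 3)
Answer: e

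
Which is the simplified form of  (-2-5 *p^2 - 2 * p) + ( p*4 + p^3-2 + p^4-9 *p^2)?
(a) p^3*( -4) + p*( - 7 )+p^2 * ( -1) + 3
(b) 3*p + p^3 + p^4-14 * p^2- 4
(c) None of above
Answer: c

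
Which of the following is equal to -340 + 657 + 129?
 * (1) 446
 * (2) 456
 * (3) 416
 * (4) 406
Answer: 1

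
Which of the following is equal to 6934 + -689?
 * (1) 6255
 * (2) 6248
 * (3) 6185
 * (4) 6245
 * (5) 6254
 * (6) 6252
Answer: 4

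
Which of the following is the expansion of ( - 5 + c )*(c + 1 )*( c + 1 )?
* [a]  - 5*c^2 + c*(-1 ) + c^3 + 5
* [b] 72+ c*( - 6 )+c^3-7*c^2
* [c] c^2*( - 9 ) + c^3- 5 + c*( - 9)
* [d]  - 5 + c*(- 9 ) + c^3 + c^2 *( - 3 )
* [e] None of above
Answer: d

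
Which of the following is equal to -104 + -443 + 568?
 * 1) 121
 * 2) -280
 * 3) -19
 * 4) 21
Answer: 4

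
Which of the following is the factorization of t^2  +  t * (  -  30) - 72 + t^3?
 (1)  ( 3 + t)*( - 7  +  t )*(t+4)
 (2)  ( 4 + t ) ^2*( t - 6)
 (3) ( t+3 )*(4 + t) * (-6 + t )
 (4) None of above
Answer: 3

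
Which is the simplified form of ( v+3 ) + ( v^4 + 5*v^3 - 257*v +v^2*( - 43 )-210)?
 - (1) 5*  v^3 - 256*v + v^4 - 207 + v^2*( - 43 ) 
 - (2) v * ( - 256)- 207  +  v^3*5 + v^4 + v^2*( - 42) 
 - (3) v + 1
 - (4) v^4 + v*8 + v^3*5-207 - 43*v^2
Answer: 1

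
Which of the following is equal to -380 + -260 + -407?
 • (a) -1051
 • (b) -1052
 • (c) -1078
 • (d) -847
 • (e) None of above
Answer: e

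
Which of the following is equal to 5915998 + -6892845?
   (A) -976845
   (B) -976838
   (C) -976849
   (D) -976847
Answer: D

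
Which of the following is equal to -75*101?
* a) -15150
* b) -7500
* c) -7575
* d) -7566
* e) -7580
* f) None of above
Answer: c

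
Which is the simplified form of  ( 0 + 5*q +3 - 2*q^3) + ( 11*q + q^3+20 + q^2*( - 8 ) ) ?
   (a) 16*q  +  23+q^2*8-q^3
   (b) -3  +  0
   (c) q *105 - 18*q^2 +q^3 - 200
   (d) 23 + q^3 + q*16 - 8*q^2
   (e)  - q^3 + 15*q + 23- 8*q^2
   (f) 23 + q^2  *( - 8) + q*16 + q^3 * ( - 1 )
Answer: f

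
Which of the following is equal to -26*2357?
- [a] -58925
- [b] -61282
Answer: b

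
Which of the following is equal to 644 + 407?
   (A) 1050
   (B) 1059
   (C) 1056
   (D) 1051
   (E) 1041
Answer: D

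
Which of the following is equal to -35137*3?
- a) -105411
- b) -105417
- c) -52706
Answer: a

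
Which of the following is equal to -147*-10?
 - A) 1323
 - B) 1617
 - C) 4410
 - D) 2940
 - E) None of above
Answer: E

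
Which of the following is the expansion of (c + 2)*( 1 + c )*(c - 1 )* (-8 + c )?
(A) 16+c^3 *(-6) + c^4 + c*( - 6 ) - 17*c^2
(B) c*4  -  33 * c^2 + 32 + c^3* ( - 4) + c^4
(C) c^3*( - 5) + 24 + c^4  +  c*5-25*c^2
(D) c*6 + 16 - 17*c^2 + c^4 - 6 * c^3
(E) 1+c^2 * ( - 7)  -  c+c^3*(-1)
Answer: D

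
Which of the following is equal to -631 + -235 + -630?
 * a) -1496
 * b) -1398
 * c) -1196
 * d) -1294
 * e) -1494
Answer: a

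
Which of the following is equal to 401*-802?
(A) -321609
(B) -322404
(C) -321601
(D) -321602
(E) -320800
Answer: D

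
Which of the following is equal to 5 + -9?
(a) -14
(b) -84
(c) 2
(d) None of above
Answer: d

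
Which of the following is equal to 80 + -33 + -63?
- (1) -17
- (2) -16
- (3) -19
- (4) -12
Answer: 2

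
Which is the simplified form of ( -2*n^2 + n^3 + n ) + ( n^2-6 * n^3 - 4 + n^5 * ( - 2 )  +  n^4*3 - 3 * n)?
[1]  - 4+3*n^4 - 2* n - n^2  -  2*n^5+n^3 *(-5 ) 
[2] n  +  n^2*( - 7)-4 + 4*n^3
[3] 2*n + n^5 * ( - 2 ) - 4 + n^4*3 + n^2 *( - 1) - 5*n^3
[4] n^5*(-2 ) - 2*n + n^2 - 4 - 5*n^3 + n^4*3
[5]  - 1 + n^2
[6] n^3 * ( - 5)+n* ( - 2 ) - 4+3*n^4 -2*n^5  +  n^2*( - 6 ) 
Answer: 1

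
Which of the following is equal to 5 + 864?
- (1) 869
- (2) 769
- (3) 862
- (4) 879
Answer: 1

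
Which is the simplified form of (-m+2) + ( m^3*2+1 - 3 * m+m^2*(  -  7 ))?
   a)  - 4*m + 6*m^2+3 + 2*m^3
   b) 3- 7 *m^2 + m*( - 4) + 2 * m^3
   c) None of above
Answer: b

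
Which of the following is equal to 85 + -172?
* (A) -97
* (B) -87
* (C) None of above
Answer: B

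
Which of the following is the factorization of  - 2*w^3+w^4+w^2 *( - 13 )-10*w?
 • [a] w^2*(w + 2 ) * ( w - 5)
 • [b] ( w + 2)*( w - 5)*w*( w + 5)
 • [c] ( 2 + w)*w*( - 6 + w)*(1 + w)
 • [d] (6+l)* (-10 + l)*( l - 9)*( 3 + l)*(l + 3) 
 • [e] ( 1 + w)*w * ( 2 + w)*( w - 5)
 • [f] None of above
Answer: e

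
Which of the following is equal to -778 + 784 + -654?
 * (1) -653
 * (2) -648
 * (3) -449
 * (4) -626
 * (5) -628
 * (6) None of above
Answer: 2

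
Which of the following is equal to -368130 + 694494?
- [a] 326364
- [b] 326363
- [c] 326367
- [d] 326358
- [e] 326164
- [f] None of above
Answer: a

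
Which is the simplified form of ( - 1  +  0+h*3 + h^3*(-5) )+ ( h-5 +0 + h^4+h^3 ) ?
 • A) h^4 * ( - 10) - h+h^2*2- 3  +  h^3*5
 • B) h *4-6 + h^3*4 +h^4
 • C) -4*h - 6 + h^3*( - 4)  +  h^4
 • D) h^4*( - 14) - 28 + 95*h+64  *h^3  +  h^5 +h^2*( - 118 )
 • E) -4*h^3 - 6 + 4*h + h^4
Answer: E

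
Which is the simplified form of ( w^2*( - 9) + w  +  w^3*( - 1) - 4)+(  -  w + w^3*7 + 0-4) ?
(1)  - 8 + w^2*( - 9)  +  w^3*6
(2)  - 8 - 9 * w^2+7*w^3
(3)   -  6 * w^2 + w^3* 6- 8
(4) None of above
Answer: 1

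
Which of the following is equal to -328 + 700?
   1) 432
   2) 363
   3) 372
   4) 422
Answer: 3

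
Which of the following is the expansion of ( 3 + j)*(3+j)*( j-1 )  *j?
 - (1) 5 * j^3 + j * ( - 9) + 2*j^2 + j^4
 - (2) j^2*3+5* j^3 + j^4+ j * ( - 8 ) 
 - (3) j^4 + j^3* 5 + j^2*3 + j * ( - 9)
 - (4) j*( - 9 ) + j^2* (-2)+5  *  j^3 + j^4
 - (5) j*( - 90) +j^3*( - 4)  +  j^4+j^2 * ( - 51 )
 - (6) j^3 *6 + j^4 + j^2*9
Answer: 3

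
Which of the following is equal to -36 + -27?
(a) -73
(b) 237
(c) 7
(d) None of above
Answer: d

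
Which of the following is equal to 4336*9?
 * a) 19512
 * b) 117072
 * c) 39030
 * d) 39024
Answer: d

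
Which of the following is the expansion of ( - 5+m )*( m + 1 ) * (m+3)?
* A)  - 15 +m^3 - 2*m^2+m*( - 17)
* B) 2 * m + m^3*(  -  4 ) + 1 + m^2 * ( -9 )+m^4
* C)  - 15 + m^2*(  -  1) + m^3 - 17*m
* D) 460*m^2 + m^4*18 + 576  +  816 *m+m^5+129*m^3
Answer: C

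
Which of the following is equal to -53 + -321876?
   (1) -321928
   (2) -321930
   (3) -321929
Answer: 3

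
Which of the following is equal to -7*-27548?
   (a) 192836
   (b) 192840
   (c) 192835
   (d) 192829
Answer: a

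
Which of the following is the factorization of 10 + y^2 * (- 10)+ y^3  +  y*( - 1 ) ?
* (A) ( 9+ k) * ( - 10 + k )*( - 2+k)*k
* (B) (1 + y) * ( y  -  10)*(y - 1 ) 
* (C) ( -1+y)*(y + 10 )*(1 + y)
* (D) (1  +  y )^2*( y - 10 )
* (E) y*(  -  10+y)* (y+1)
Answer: B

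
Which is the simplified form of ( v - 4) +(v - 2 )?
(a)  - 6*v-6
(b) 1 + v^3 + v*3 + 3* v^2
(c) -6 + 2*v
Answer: c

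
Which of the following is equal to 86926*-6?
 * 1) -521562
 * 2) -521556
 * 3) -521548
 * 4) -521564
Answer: 2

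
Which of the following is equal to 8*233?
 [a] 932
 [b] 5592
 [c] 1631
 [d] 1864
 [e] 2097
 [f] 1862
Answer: d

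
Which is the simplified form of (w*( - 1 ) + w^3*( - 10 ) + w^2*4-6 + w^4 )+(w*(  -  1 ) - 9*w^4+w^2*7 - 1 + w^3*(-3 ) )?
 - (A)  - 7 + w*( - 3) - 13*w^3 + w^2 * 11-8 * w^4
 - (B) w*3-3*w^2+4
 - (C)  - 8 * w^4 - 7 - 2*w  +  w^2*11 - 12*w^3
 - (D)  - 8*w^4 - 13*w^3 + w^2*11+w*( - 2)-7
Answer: D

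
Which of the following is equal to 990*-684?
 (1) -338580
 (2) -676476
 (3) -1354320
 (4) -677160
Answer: 4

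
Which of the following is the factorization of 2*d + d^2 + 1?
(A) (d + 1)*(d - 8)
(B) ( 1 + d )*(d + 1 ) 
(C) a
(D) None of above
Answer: B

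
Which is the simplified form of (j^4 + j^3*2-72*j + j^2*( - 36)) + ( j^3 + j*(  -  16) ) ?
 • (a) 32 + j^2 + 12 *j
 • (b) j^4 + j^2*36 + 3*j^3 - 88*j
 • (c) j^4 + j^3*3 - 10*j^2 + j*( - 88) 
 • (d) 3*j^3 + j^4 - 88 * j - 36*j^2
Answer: d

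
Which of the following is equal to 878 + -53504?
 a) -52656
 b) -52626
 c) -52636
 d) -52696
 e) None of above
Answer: b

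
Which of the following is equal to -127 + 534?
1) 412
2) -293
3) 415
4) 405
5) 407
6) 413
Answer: 5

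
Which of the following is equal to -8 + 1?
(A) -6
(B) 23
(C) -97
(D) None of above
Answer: D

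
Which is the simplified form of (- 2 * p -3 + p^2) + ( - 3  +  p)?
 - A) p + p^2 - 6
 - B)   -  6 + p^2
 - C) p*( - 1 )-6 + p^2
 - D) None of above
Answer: C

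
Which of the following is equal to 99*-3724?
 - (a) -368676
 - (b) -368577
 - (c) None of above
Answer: a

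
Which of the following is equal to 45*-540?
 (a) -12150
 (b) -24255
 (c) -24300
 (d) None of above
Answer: c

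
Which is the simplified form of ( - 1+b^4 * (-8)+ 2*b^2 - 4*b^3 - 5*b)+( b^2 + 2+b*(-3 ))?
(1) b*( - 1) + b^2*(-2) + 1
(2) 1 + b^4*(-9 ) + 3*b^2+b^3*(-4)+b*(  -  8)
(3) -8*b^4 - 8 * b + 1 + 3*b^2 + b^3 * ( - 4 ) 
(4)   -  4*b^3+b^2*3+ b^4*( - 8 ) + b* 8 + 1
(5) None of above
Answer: 3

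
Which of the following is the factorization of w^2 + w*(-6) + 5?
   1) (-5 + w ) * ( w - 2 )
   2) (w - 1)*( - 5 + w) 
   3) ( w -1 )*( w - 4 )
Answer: 2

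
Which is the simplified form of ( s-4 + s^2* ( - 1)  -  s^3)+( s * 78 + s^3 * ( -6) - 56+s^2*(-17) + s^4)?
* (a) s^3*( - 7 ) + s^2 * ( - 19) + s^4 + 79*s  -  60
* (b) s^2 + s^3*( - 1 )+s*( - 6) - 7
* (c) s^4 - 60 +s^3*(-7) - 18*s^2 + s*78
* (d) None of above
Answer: d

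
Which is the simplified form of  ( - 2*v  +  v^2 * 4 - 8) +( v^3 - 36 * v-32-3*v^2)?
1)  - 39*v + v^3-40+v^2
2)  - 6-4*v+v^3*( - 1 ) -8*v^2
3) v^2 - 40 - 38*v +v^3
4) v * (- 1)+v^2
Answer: 3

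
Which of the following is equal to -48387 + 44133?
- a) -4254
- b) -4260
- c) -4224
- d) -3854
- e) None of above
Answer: a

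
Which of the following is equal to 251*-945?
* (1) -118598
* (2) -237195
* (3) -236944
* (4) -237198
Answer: 2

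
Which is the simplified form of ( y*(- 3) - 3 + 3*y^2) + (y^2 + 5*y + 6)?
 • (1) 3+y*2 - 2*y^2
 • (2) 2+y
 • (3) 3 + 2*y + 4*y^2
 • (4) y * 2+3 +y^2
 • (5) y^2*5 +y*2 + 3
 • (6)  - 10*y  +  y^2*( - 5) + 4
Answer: 3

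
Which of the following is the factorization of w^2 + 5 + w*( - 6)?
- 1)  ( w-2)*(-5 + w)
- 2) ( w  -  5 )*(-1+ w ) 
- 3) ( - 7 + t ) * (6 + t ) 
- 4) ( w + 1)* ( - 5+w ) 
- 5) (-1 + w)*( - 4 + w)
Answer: 2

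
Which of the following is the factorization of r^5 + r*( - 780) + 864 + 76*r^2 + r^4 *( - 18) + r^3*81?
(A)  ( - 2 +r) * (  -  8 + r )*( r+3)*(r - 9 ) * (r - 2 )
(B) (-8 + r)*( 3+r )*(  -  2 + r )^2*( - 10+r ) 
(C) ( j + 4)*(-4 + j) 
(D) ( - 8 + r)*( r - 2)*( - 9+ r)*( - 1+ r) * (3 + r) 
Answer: A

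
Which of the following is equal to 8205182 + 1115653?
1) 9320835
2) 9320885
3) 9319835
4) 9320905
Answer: 1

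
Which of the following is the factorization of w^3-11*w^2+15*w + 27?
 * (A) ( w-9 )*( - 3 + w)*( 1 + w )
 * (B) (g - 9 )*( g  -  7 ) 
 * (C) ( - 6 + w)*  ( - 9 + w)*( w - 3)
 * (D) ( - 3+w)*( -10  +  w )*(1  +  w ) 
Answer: A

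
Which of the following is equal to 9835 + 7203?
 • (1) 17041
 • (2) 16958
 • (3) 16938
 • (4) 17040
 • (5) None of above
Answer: 5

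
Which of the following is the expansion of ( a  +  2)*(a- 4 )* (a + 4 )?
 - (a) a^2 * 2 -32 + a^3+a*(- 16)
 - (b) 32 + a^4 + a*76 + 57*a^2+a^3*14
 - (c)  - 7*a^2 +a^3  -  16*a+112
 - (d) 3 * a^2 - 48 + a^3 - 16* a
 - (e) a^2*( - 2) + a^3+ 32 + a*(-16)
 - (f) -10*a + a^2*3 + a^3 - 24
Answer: a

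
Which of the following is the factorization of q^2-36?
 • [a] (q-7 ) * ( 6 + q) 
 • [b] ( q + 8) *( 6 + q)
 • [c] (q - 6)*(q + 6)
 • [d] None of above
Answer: c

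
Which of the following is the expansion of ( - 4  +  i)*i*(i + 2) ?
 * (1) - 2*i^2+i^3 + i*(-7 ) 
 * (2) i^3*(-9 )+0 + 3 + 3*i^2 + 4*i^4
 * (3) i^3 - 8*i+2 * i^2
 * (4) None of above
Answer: 4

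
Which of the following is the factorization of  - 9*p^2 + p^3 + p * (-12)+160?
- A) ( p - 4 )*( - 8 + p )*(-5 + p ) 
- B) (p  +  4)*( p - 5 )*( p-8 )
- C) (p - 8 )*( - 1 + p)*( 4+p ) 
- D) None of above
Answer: B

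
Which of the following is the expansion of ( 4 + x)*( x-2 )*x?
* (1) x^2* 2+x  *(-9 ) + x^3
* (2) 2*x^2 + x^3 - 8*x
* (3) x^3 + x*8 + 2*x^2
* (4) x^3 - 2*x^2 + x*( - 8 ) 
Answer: 2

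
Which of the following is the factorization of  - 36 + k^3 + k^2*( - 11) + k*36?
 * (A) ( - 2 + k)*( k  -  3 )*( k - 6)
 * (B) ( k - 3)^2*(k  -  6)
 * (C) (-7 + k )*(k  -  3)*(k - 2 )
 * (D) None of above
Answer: A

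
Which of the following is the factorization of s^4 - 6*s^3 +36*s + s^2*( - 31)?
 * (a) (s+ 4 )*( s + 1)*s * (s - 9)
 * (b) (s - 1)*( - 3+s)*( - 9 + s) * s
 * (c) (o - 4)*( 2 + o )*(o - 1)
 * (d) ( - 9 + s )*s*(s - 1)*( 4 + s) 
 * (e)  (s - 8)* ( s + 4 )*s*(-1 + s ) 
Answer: d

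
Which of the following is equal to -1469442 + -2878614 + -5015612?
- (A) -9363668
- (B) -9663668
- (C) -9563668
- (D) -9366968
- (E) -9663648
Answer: A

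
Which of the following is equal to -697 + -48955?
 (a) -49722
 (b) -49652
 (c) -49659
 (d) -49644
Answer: b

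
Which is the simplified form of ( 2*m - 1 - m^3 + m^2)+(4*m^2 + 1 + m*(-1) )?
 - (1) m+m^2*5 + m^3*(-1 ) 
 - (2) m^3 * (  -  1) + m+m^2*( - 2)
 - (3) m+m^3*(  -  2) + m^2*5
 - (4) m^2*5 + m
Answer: 1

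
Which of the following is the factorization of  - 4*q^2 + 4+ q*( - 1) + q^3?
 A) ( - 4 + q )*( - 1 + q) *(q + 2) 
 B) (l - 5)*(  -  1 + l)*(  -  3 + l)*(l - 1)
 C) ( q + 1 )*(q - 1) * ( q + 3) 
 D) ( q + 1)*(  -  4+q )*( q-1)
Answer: D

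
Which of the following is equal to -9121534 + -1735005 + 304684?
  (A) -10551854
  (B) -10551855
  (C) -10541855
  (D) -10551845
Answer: B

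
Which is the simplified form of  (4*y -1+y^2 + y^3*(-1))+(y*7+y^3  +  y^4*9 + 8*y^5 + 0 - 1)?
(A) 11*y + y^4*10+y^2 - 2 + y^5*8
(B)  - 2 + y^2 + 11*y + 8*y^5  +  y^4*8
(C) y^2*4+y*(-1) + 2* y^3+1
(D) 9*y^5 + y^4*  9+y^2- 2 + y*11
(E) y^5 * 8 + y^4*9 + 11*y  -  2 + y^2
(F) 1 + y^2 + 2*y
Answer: E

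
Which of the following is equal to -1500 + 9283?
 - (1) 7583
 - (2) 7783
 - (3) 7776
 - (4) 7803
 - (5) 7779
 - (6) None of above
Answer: 2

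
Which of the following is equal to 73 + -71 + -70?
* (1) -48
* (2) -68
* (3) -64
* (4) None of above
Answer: 2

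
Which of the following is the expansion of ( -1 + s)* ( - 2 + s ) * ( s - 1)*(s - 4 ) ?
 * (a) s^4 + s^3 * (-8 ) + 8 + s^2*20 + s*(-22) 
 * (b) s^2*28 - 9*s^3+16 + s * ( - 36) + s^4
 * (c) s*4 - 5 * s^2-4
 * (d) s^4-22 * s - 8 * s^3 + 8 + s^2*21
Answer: d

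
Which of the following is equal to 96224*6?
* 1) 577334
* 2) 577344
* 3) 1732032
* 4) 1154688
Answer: 2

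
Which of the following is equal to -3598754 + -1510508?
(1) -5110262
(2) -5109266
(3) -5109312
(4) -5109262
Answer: 4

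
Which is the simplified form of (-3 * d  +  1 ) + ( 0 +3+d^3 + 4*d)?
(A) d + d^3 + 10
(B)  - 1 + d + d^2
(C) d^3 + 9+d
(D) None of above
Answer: D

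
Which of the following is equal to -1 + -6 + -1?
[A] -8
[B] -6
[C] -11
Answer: A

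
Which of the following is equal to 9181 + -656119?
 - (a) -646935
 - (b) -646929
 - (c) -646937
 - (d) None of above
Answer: d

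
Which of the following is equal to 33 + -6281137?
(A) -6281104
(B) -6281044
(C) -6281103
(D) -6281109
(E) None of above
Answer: A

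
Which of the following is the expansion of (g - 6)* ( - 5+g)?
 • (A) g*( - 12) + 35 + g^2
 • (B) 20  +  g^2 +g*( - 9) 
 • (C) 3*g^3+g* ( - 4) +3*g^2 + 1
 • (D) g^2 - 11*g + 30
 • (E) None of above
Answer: D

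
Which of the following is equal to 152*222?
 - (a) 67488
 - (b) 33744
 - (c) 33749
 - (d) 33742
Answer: b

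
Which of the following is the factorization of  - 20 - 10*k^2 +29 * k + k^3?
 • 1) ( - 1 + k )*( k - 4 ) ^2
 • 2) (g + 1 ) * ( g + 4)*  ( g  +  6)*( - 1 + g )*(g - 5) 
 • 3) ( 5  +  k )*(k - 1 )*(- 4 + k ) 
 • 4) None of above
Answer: 4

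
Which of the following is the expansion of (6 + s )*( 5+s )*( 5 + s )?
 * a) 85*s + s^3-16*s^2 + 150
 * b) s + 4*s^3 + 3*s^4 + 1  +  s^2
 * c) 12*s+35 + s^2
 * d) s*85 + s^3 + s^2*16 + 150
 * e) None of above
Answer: d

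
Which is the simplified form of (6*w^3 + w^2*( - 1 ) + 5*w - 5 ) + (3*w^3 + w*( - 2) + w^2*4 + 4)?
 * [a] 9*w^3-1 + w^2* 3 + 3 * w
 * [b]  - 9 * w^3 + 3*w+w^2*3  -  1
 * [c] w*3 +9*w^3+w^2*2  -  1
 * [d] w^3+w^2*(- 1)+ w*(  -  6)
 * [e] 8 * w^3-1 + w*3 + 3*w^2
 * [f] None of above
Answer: a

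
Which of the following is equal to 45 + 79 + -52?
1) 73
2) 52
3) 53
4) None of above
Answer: 4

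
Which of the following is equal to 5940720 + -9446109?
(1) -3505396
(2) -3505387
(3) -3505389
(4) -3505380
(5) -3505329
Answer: 3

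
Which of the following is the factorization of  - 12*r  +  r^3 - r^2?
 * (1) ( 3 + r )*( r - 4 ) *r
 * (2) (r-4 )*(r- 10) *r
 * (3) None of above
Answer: 1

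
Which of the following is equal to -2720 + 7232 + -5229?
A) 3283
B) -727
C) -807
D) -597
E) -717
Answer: E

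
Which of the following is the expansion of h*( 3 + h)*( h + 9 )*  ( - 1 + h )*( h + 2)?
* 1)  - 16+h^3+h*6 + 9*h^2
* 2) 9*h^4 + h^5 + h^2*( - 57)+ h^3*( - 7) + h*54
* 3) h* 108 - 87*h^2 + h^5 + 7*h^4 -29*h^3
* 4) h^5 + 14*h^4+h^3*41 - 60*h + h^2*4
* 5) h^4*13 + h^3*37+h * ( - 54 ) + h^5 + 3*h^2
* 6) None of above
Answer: 5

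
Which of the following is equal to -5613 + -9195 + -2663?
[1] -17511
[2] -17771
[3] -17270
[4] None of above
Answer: 4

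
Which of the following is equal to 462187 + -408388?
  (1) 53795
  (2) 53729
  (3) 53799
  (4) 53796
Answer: 3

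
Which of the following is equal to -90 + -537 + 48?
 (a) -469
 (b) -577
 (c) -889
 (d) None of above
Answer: d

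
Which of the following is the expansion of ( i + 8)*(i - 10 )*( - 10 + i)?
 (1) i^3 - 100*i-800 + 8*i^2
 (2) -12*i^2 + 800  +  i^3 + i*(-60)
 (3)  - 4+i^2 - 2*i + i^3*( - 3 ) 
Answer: 2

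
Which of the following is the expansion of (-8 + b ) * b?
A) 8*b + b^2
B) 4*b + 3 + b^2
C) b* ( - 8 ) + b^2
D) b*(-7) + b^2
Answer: C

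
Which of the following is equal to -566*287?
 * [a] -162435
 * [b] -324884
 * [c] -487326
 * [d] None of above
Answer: d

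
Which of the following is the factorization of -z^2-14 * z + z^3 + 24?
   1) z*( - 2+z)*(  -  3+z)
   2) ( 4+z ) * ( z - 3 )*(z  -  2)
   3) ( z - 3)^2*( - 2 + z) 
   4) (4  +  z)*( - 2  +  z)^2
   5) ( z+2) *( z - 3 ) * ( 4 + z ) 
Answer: 2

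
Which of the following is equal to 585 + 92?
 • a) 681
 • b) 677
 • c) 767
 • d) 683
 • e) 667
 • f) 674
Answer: b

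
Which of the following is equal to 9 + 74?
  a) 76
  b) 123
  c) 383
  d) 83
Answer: d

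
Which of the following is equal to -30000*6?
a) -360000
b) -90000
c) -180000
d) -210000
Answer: c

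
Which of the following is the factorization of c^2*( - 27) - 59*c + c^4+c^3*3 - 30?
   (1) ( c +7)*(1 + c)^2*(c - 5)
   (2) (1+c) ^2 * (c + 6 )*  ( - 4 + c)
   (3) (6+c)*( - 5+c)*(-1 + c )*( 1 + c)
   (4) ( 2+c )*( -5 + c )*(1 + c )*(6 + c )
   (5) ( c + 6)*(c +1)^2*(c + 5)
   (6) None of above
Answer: 6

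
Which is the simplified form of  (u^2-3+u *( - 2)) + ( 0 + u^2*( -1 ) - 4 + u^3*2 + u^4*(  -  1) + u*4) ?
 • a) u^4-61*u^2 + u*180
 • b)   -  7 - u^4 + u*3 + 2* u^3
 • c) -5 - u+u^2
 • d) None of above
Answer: d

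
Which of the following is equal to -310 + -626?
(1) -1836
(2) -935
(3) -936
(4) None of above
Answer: 3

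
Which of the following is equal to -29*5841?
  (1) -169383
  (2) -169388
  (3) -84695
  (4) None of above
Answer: 4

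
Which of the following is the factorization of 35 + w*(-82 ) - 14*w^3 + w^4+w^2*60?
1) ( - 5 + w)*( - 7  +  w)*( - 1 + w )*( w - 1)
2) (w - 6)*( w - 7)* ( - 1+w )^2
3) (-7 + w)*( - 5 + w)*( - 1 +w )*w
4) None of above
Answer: 1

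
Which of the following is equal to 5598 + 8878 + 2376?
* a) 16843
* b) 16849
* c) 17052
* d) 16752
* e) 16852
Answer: e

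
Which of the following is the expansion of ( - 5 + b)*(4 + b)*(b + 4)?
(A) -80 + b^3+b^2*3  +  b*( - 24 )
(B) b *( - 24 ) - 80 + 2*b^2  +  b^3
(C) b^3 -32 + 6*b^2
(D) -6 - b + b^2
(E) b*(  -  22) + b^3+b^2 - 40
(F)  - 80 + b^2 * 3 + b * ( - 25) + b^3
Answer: A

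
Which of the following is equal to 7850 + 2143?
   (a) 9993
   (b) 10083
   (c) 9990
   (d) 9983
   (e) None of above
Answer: a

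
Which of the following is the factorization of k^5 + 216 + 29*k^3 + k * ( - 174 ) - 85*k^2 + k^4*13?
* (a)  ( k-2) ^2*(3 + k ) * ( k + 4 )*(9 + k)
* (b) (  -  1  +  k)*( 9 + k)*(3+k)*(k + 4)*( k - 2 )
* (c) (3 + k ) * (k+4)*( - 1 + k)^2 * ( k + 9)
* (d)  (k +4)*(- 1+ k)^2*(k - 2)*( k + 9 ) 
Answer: b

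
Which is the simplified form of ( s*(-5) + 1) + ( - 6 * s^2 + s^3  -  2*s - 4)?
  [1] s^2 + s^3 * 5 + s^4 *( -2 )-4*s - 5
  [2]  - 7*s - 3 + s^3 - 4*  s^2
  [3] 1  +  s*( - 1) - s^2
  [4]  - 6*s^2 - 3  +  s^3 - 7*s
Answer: 4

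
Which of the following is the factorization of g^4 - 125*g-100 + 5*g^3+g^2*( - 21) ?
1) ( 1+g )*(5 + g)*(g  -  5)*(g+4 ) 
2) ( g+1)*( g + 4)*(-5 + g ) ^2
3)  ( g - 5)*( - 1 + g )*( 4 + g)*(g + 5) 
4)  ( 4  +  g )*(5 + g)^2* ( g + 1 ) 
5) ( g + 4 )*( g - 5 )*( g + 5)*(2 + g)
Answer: 1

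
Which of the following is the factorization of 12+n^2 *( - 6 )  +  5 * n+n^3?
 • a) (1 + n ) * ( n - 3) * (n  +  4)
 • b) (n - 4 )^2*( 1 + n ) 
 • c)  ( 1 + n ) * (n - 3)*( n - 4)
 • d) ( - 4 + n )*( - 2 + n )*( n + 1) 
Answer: c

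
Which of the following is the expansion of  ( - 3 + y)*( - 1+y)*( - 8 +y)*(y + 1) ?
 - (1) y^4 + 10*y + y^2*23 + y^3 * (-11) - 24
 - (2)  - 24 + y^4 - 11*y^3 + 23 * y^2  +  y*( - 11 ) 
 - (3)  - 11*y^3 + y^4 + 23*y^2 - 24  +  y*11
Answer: 3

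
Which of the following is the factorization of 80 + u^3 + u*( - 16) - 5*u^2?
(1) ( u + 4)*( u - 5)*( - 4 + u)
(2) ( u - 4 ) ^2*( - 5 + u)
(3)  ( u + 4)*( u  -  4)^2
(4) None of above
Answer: 1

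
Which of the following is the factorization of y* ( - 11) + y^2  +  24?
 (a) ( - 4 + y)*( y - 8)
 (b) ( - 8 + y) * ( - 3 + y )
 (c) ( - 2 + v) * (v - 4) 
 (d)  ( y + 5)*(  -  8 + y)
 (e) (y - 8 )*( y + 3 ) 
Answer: b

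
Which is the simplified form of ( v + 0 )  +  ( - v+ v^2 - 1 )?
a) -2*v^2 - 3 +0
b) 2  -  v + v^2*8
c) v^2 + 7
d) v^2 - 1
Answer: d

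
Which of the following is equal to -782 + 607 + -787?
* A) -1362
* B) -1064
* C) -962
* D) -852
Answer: C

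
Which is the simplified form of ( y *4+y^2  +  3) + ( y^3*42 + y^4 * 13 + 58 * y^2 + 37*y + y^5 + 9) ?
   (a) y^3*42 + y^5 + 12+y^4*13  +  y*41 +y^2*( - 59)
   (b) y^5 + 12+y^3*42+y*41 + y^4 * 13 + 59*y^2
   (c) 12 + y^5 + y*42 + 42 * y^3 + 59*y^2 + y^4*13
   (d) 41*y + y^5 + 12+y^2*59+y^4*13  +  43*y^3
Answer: b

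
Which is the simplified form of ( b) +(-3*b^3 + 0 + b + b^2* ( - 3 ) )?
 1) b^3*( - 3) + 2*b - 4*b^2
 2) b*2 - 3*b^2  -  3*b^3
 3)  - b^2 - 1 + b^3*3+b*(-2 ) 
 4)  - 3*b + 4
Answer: 2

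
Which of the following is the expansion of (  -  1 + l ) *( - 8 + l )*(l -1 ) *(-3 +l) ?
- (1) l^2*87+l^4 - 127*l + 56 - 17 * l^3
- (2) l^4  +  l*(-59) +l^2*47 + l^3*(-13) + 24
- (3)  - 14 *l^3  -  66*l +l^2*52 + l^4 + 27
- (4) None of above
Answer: 2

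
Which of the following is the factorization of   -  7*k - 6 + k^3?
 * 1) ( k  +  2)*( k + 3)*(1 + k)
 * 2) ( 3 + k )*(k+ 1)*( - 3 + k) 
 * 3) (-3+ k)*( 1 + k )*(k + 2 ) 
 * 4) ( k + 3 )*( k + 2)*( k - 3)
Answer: 3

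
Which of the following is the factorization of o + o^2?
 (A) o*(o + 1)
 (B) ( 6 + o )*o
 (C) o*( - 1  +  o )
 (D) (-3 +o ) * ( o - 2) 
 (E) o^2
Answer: A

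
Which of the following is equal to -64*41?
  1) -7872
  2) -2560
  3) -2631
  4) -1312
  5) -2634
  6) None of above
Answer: 6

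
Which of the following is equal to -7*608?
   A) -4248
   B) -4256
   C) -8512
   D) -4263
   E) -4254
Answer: B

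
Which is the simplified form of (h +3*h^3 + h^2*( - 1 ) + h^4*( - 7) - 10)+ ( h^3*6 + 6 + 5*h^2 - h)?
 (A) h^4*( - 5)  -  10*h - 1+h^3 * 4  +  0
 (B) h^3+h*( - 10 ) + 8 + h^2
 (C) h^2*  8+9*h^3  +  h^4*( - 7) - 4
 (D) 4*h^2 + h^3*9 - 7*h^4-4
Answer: D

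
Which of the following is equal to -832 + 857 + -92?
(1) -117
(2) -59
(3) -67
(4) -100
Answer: 3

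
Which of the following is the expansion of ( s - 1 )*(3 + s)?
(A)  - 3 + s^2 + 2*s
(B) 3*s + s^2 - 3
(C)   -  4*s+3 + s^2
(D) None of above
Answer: A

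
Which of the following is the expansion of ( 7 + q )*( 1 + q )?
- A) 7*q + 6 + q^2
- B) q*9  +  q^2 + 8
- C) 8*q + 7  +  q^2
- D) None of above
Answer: C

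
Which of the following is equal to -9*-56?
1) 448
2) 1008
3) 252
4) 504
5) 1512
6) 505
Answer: 4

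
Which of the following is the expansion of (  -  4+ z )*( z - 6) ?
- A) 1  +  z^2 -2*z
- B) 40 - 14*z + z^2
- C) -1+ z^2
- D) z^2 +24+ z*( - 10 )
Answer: D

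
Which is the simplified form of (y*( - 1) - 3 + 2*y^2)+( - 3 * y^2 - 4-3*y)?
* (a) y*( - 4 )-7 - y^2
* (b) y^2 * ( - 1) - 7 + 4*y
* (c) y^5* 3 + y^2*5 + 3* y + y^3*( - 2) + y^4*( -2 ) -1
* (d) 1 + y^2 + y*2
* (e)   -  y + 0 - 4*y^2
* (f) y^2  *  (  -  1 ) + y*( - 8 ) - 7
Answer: a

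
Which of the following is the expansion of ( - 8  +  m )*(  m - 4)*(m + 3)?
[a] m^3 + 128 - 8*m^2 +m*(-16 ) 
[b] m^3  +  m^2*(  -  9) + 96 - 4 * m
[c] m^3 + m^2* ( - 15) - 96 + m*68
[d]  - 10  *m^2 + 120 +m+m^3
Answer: b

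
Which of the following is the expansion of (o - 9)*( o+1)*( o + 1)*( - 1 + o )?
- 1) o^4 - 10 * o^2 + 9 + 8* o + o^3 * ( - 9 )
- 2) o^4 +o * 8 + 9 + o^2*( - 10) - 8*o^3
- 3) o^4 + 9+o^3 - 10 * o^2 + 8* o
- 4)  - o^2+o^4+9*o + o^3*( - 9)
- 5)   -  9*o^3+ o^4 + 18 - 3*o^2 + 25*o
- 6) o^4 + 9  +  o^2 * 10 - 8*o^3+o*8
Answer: 2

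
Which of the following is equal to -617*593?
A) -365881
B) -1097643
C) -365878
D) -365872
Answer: A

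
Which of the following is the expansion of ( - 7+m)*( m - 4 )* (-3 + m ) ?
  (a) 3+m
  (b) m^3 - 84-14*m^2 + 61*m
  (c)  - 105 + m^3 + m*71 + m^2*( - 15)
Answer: b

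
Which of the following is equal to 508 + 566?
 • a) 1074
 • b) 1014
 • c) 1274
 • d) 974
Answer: a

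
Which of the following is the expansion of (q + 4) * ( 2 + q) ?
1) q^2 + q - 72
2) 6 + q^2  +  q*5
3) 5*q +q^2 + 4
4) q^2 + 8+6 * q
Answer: 4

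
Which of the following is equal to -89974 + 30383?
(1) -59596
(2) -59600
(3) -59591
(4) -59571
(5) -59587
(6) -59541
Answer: 3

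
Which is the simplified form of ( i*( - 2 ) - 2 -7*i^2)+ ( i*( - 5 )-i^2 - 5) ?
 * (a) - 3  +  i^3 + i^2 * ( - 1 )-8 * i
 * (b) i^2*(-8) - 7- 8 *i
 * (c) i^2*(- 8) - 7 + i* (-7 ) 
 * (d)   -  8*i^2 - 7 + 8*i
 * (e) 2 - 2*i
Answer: c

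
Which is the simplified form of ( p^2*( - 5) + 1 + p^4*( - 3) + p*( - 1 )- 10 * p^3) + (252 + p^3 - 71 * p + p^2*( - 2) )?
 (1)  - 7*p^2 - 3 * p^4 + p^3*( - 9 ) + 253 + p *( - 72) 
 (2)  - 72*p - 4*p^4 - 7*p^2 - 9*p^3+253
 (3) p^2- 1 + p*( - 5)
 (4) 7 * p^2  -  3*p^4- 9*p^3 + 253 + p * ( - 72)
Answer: 1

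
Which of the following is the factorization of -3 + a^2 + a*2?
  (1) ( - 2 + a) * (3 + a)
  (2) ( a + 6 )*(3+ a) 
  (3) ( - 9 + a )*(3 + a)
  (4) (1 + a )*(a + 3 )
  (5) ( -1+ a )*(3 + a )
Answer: 5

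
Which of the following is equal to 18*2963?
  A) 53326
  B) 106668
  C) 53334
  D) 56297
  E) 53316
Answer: C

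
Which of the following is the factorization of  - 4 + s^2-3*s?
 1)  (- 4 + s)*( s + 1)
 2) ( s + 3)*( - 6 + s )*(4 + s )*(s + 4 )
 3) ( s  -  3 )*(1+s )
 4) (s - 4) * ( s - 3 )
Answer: 1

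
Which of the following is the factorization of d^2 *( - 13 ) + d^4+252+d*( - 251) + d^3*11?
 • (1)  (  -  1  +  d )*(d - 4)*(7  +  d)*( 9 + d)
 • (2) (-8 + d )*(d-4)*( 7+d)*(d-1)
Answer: 1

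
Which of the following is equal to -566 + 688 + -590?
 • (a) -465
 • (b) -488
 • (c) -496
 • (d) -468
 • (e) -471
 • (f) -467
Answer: d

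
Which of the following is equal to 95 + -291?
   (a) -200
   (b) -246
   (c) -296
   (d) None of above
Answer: d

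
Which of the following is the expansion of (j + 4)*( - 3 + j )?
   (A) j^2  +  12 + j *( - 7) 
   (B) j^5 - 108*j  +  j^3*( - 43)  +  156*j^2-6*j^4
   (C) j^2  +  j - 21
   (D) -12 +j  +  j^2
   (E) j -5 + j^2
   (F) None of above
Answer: D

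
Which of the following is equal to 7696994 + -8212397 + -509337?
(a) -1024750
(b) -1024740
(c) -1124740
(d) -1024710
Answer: b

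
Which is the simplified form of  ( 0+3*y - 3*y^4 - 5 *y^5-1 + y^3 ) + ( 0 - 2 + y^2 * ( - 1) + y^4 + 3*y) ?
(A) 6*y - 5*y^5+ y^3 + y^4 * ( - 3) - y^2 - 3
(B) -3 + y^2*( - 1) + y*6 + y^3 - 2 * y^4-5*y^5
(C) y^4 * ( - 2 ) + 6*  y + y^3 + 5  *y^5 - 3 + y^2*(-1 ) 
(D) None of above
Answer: B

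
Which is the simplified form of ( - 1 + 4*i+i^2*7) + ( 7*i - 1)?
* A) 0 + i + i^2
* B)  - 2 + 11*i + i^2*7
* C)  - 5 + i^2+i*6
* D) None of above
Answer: B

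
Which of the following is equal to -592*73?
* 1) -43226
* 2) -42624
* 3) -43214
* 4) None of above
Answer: 4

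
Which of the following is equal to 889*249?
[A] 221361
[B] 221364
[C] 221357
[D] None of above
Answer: A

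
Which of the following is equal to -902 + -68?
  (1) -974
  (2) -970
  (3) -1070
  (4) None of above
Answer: 2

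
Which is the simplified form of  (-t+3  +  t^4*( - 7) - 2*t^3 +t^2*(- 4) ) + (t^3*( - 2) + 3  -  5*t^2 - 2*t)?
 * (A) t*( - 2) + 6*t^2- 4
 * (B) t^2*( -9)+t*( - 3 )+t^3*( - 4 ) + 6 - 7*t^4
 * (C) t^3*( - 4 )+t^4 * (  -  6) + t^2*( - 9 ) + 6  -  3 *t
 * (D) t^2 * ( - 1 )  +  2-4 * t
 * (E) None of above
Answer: B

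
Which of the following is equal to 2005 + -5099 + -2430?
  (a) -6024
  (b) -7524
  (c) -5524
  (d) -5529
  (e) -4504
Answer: c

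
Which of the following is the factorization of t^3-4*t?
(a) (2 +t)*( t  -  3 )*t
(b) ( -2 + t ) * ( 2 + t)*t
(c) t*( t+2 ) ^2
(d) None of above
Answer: b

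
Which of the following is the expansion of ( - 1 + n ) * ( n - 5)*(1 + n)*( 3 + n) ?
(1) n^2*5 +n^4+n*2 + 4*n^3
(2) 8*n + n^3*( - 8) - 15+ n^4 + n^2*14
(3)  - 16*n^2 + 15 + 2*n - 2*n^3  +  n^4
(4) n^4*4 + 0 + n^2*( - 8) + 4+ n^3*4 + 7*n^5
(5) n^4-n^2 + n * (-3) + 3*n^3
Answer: 3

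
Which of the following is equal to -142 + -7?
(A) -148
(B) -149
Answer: B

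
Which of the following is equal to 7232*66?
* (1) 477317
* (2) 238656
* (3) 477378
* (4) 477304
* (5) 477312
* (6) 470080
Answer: 5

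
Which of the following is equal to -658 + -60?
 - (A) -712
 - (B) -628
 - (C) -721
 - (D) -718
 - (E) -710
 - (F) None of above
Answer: D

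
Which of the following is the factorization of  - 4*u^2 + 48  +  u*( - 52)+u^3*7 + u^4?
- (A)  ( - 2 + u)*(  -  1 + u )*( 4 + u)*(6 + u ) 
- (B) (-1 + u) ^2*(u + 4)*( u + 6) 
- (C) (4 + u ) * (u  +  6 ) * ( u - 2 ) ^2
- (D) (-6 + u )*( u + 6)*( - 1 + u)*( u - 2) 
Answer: A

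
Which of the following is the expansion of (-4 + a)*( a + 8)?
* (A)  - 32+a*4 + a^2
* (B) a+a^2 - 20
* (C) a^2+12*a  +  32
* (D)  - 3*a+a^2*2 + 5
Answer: A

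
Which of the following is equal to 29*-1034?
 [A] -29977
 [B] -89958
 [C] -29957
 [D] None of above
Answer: D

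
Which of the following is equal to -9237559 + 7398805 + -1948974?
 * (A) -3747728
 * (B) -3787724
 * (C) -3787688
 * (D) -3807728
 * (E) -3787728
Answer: E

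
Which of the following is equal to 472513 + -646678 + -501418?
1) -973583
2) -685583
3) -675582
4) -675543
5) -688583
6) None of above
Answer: 6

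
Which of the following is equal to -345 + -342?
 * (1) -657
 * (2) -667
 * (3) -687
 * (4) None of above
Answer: 3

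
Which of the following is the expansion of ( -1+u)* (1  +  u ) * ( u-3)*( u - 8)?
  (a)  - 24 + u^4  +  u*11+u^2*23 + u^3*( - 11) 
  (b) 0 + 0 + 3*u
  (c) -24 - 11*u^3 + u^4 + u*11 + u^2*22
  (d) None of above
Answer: a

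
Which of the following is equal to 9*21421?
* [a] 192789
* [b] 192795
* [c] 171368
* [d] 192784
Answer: a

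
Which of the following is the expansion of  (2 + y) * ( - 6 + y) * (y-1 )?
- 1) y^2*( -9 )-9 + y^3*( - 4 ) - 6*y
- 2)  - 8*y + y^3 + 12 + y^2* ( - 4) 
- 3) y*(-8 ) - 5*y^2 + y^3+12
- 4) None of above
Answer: 3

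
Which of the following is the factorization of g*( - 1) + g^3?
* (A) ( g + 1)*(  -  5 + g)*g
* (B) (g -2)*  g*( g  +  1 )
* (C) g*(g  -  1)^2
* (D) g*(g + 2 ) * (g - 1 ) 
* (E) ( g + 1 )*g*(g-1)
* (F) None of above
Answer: E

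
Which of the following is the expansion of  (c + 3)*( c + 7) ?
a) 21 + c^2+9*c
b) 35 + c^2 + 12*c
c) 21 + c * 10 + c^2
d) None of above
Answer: c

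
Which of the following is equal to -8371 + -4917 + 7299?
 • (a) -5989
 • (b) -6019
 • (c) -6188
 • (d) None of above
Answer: a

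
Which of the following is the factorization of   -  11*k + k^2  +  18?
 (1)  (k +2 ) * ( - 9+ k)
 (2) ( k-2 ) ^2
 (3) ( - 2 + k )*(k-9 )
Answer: 3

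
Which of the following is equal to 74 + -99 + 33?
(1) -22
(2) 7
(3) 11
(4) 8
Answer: 4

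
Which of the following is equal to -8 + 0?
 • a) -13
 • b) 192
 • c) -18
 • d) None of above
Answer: d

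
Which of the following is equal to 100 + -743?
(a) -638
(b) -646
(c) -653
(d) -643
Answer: d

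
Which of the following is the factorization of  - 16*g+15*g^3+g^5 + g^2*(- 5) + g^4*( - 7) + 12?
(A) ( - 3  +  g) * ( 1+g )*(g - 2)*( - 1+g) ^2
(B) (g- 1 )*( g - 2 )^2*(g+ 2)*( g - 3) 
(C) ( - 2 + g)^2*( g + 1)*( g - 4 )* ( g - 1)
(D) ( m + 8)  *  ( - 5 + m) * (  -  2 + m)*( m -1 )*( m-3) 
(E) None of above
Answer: E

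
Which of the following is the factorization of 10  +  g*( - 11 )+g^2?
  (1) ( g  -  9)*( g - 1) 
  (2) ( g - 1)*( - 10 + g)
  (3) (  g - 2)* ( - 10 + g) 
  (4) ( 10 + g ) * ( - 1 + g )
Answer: 2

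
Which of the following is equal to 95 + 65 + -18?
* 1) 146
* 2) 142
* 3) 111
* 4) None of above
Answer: 2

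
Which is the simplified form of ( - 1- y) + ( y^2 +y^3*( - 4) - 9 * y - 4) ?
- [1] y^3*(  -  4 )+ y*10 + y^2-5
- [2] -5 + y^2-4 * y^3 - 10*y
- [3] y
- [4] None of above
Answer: 2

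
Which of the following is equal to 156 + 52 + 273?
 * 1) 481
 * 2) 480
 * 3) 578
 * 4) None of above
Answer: 1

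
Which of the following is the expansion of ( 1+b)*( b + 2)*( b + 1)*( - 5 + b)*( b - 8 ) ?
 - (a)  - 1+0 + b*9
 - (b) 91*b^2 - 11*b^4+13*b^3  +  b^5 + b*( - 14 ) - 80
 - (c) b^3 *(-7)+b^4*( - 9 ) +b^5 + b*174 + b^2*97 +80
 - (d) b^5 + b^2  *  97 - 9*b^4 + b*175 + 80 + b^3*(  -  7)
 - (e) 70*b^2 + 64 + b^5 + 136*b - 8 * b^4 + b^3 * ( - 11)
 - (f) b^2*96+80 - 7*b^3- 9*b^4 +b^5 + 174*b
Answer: c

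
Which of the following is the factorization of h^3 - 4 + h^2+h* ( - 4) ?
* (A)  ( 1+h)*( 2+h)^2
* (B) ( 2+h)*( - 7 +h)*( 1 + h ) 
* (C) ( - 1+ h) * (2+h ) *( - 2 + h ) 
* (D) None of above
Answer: D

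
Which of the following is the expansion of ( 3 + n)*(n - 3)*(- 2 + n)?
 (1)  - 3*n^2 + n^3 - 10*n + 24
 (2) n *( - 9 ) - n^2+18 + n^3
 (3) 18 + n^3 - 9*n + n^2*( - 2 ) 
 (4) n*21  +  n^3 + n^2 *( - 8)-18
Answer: 3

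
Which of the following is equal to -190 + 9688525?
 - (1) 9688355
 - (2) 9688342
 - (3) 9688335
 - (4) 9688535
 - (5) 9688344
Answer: 3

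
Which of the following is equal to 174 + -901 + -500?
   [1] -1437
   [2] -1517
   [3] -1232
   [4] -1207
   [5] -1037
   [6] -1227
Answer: 6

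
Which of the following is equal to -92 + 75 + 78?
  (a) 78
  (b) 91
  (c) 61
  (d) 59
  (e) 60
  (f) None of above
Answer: c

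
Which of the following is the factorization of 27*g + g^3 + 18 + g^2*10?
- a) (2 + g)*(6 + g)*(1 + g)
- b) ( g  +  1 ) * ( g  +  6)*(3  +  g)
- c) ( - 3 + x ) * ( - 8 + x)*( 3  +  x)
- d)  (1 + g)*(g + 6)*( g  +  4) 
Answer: b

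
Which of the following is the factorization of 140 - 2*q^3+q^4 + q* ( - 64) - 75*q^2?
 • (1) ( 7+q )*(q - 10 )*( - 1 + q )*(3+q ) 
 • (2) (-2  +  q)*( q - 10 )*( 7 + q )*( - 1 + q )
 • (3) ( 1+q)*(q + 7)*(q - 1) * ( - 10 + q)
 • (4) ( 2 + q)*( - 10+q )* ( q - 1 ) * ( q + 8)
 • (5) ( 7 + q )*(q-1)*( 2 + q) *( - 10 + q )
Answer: 5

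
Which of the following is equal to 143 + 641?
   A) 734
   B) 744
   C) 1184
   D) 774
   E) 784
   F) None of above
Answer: E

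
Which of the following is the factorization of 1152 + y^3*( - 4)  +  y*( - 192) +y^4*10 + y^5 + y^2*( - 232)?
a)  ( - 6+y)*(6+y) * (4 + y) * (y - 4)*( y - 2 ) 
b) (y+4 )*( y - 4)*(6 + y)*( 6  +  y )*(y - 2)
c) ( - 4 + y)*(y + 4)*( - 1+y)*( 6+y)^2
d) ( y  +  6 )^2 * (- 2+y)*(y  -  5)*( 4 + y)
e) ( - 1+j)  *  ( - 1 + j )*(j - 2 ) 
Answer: b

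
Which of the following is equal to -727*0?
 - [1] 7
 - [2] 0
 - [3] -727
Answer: 2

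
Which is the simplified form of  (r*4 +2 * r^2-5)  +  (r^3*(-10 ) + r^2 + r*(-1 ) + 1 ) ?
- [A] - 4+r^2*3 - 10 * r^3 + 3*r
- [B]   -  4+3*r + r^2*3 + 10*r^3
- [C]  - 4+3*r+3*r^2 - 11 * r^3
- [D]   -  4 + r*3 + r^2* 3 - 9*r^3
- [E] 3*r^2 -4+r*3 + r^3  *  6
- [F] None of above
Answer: A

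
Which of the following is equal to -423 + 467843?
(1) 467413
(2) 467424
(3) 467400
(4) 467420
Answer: 4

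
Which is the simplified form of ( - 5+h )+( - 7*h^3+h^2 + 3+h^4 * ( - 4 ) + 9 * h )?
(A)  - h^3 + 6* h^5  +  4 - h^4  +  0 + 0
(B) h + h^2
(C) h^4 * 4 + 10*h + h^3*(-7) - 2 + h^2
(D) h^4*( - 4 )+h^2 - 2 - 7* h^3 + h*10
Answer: D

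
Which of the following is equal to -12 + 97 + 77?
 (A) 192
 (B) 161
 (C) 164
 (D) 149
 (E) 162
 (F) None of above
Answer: E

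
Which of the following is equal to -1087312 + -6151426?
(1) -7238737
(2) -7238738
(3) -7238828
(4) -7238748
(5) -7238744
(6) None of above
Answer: 2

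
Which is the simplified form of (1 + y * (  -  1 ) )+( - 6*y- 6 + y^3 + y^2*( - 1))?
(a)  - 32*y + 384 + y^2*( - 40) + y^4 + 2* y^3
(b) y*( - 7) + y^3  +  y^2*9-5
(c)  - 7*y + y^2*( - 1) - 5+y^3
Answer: c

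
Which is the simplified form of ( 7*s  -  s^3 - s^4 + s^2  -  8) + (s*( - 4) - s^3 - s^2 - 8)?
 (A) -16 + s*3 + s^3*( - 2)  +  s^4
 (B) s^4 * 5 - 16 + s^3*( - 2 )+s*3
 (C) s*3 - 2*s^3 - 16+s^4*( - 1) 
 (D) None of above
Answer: C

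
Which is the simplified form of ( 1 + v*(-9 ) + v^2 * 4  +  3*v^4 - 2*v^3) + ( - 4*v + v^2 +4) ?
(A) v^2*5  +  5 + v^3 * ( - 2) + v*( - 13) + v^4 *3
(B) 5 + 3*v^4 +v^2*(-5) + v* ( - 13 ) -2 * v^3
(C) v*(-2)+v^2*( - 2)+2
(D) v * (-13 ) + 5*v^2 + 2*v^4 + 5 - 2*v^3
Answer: A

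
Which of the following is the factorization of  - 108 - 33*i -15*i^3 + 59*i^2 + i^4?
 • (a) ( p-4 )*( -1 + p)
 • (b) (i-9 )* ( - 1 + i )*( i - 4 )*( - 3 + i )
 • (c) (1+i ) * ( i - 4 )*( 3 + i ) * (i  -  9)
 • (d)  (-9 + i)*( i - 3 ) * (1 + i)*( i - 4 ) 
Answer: d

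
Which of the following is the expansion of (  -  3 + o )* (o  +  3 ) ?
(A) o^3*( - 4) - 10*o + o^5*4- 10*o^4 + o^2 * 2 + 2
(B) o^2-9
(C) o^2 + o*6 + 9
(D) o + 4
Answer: B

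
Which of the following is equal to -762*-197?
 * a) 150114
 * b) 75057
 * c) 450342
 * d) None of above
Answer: a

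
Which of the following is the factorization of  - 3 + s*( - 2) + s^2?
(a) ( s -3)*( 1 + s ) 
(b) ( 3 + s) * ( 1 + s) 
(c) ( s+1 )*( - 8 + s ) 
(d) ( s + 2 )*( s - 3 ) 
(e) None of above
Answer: a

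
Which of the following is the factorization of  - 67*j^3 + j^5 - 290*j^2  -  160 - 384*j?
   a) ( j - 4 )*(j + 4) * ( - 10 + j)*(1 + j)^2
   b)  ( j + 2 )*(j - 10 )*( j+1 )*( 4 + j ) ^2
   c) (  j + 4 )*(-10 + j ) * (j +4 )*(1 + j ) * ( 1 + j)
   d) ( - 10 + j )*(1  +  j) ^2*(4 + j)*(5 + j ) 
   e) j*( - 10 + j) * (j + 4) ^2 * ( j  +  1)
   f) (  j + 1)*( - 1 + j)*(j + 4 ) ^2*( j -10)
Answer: c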